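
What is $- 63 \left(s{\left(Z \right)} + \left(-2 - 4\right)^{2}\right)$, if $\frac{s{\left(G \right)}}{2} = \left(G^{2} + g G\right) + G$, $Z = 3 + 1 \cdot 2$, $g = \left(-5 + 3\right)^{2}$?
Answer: $-8568$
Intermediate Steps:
$g = 4$ ($g = \left(-2\right)^{2} = 4$)
$Z = 5$ ($Z = 3 + 2 = 5$)
$s{\left(G \right)} = 2 G^{2} + 10 G$ ($s{\left(G \right)} = 2 \left(\left(G^{2} + 4 G\right) + G\right) = 2 \left(G^{2} + 5 G\right) = 2 G^{2} + 10 G$)
$- 63 \left(s{\left(Z \right)} + \left(-2 - 4\right)^{2}\right) = - 63 \left(2 \cdot 5 \left(5 + 5\right) + \left(-2 - 4\right)^{2}\right) = - 63 \left(2 \cdot 5 \cdot 10 + \left(-6\right)^{2}\right) = - 63 \left(100 + 36\right) = \left(-63\right) 136 = -8568$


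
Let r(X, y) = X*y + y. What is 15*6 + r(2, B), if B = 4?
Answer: 102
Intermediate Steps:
r(X, y) = y + X*y
15*6 + r(2, B) = 15*6 + 4*(1 + 2) = 90 + 4*3 = 90 + 12 = 102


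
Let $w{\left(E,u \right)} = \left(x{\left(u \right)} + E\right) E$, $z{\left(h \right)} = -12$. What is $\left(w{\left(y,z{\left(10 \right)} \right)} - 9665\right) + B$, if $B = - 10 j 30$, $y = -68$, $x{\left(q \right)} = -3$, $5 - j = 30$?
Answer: $2663$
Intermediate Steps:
$j = -25$ ($j = 5 - 30 = -25$)
$w{\left(E,u \right)} = E \left(-3 + E\right)$ ($w{\left(E,u \right)} = \left(-3 + E\right) E = E \left(-3 + E\right)$)
$B = 7500$ ($B = \left(-10\right) \left(-25\right) 30 = 250 \cdot 30 = 7500$)
$\left(w{\left(y,z{\left(10 \right)} \right)} - 9665\right) + B = \left(- 68 \left(-3 - 68\right) - 9665\right) + 7500 = \left(\left(-68\right) \left(-71\right) - 9665\right) + 7500 = \left(4828 - 9665\right) + 7500 = -4837 + 7500 = 2663$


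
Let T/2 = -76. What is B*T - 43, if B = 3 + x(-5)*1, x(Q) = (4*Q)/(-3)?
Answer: -4537/3 ≈ -1512.3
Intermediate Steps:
T = -152 (T = 2*(-76) = -152)
x(Q) = -4*Q/3 (x(Q) = (4*Q)*(-⅓) = -4*Q/3)
B = 29/3 (B = 3 - 4/3*(-5)*1 = 3 + (20/3)*1 = 3 + 20/3 = 29/3 ≈ 9.6667)
B*T - 43 = (29/3)*(-152) - 43 = -4408/3 - 43 = -4537/3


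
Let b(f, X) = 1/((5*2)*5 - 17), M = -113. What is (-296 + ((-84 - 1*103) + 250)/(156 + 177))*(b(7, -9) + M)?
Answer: 3709360/111 ≈ 33418.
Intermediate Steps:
b(f, X) = 1/33 (b(f, X) = 1/(10*5 - 17) = 1/(50 - 17) = 1/33)
(-296 + ((-84 - 1*103) + 250)/(156 + 177))*(b(7, -9) + M) = (-296 + ((-84 - 1*103) + 250)/(156 + 177))*(1/33 - 113) = (-296 + ((-84 - 103) + 250)/333)*(-3728/33) = (-296 + (-187 + 250)*(1/333))*(-3728/33) = (-296 + 63*(1/333))*(-3728/33) = (-296 + 7/37)*(-3728/33) = -10945/37*(-3728/33) = 3709360/111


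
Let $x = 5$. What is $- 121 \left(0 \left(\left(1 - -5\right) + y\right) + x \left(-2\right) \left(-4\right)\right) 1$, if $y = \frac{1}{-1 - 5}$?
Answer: $-4840$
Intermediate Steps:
$y = - \frac{1}{6}$ ($y = \frac{1}{-6} = - \frac{1}{6} \approx -0.16667$)
$- 121 \left(0 \left(\left(1 - -5\right) + y\right) + x \left(-2\right) \left(-4\right)\right) 1 = - 121 \left(0 \left(\left(1 - -5\right) - \frac{1}{6}\right) + 5 \left(-2\right) \left(-4\right)\right) 1 = - 121 \left(0 \left(\left(1 + 5\right) - \frac{1}{6}\right) - -40\right) 1 = - 121 \left(0 \left(6 - \frac{1}{6}\right) + 40\right) 1 = - 121 \left(0 \cdot \frac{35}{6} + 40\right) 1 = - 121 \left(0 + 40\right) 1 = - 121 \cdot 40 \cdot 1 = \left(-121\right) 40 = -4840$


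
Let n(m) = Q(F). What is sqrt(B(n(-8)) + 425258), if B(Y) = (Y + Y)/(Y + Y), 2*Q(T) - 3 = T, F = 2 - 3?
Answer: 3*sqrt(47251) ≈ 652.12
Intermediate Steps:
F = -1
Q(T) = 3/2 + T/2
n(m) = 1 (n(m) = 3/2 + (1/2)*(-1) = 3/2 - 1/2 = 1)
B(Y) = 1 (B(Y) = (2*Y)/((2*Y)) = (2*Y)*(1/(2*Y)) = 1)
sqrt(B(n(-8)) + 425258) = sqrt(1 + 425258) = sqrt(425259) = 3*sqrt(47251)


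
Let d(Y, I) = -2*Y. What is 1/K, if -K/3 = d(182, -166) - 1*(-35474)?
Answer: -1/105330 ≈ -9.4940e-6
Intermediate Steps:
K = -105330 (K = -3*(-2*182 - 1*(-35474)) = -3*(-364 + 35474) = -3*35110 = -105330)
1/K = 1/(-105330) = -1/105330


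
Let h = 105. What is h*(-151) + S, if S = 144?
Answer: -15711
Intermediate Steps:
h*(-151) + S = 105*(-151) + 144 = -15855 + 144 = -15711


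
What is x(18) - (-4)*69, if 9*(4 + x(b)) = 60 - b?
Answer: 830/3 ≈ 276.67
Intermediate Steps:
x(b) = 8/3 - b/9 (x(b) = -4 + (60 - b)/9 = -4 + (20/3 - b/9) = 8/3 - b/9)
x(18) - (-4)*69 = (8/3 - 1/9*18) - (-4)*69 = (8/3 - 2) - 1*(-276) = 2/3 + 276 = 830/3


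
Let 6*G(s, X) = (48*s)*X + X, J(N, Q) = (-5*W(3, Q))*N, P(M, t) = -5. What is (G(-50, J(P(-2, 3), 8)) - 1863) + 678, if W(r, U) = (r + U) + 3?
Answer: -423380/3 ≈ -1.4113e+5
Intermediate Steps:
W(r, U) = 3 + U + r (W(r, U) = (U + r) + 3 = 3 + U + r)
J(N, Q) = N*(-30 - 5*Q) (J(N, Q) = (-5*(3 + Q + 3))*N = (-5*(6 + Q))*N = (-30 - 5*Q)*N = N*(-30 - 5*Q))
G(s, X) = X/6 + 8*X*s (G(s, X) = ((48*s)*X + X)/6 = (48*X*s + X)/6 = (X + 48*X*s)/6 = X/6 + 8*X*s)
(G(-50, J(P(-2, 3), 8)) - 1863) + 678 = ((-5*(-5)*(6 + 8))*(1 + 48*(-50))/6 - 1863) + 678 = ((-5*(-5)*14)*(1 - 2400)/6 - 1863) + 678 = ((⅙)*350*(-2399) - 1863) + 678 = (-419825/3 - 1863) + 678 = -425414/3 + 678 = -423380/3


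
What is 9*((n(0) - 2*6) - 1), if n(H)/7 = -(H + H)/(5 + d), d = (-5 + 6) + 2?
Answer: -117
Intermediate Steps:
d = 3 (d = 1 + 2 = 3)
n(H) = -7*H/4 (n(H) = 7*(-(H + H)/(5 + 3)) = 7*(-2*H/8) = 7*(-H/4) = -7*H/4)
9*((n(0) - 2*6) - 1) = 9*((-7/4*0 - 2*6) - 1) = 9*((0 - 12) - 1) = 9*(-12 - 1) = 9*(-13) = -117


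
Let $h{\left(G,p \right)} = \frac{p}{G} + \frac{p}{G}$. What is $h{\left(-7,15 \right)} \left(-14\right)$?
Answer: $60$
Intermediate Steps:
$h{\left(G,p \right)} = \frac{2 p}{G}$
$h{\left(-7,15 \right)} \left(-14\right) = 2 \cdot 15 \frac{1}{-7} \left(-14\right) = 2 \cdot 15 \left(- \frac{1}{7}\right) \left(-14\right) = \left(- \frac{30}{7}\right) \left(-14\right) = 60$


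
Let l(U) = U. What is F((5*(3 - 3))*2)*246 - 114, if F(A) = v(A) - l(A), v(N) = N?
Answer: -114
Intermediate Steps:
F(A) = 0 (F(A) = A - A = 0)
F((5*(3 - 3))*2)*246 - 114 = 0*246 - 114 = 0 - 114 = -114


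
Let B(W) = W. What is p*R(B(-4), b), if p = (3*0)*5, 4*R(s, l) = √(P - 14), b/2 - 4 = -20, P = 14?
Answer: 0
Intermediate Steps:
b = -32 (b = 8 + 2*(-20) = 8 - 40 = -32)
R(s, l) = 0 (R(s, l) = √(14 - 14)/4 = √0/4 = (¼)*0 = 0)
p = 0 (p = 0*5 = 0)
p*R(B(-4), b) = 0*0 = 0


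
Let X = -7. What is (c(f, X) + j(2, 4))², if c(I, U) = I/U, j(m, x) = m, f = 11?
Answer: 9/49 ≈ 0.18367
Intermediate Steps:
(c(f, X) + j(2, 4))² = (11/(-7) + 2)² = (11*(-⅐) + 2)² = (-11/7 + 2)² = (3/7)² = 9/49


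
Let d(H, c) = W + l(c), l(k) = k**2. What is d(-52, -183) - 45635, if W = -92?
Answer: -12238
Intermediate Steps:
d(H, c) = -92 + c**2
d(-52, -183) - 45635 = (-92 + (-183)**2) - 45635 = (-92 + 33489) - 45635 = 33397 - 45635 = -12238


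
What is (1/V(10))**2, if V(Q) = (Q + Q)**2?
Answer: 1/160000 ≈ 6.2500e-6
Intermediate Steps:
V(Q) = 4*Q**2 (V(Q) = (2*Q)**2 = 4*Q**2)
(1/V(10))**2 = (1/(4*10**2))**2 = (1/(4*100))**2 = (1/400)**2 = 1/160000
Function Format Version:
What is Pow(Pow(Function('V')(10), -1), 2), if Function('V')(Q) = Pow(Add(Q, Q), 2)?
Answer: Rational(1, 160000) ≈ 6.2500e-6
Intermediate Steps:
Function('V')(Q) = Mul(4, Pow(Q, 2)) (Function('V')(Q) = Pow(Mul(2, Q), 2) = Mul(4, Pow(Q, 2)))
Pow(Pow(Function('V')(10), -1), 2) = Pow(Pow(Mul(4, Pow(10, 2)), -1), 2) = Pow(Pow(Mul(4, 100), -1), 2) = Pow(Pow(400, -1), 2) = Pow(Rational(1, 400), 2) = Rational(1, 160000)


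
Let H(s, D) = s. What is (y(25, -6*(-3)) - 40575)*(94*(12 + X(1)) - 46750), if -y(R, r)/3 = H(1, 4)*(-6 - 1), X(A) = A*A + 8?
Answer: 1815845904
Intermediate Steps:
X(A) = 8 + A² (X(A) = A² + 8 = 8 + A²)
y(R, r) = 21 (y(R, r) = -3*(-6 - 1) = -3*(-7) = 21)
(y(25, -6*(-3)) - 40575)*(94*(12 + X(1)) - 46750) = (21 - 40575)*(94*(12 + (8 + 1²)) - 46750) = -40554*(94*(12 + (8 + 1)) - 46750) = -40554*(94*(12 + 9) - 46750) = -40554*(94*21 - 46750) = -40554*(1974 - 46750) = -40554*(-44776) = 1815845904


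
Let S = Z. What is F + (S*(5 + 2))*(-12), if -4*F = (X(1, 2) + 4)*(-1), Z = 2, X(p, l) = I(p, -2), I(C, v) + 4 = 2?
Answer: -335/2 ≈ -167.50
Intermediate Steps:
I(C, v) = -2 (I(C, v) = -4 + 2 = -2)
X(p, l) = -2
S = 2
F = ½ (F = -(-2 + 4)*(-1)/4 = -(-1)/2 = -¼*(-2) = ½ ≈ 0.50000)
F + (S*(5 + 2))*(-12) = ½ + (2*(5 + 2))*(-12) = ½ + (2*7)*(-12) = ½ + 14*(-12) = ½ - 168 = -335/2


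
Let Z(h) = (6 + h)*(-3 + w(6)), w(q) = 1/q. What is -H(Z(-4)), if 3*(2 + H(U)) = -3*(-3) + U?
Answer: 8/9 ≈ 0.88889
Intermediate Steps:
w(q) = 1/q
Z(h) = -17 - 17*h/6 (Z(h) = (6 + h)*(-3 + 1/6) = (6 + h)*(-17/6) = -17 - 17*h/6)
H(U) = 1 + U/3 (H(U) = -2 + (-3*(-3) + U)/3 = -2 + (9 + U)/3 = -2 + (3 + U/3) = 1 + U/3)
-H(Z(-4)) = -(1 + (-17 - 17/6*(-4))/3) = -(1 + (-17 + 34/3)/3) = -(1 + (1/3)*(-17/3)) = -(1 - 17/9) = -1*(-8/9) = 8/9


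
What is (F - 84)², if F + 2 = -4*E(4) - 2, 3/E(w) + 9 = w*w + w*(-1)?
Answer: 8464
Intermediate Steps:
E(w) = 3/(-9 + w² - w) (E(w) = 3/(-9 + (w*w + w*(-1))) = 3/(-9 + (w² - w)) = 3/(-9 + w² - w))
F = -8 (F = -2 + (-12/(-9 + 4² - 1*4) - 2) = -2 + (-12/(-9 + 16 - 4) - 2) = -2 + (-12/3 - 2) = -2 + (-4*1 - 2) = -2 + (-4 - 2) = -2 - 6 = -8)
(F - 84)² = (-8 - 84)² = (-92)² = 8464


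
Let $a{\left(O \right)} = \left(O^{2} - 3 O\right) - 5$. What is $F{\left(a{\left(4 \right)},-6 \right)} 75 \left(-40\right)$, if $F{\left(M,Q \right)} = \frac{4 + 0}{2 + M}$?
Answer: $-12000$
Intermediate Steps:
$a{\left(O \right)} = -5 + O^{2} - 3 O$
$F{\left(M,Q \right)} = \frac{4}{2 + M}$
$F{\left(a{\left(4 \right)},-6 \right)} 75 \left(-40\right) = \frac{4}{2 - \left(17 - 16\right)} 75 \left(-40\right) = \frac{4}{2 - 1} \cdot 75 \left(-40\right) = \frac{4}{1} \cdot 75 \left(-40\right) = 4 \cdot 1 \cdot 75 \left(-40\right) = 4 \cdot 75 \left(-40\right) = 300 \left(-40\right) = -12000$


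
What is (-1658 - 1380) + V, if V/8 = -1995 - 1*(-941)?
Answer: -11470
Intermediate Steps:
V = -8432 (V = 8*(-1995 - 1*(-941)) = 8*(-1995 + 941) = 8*(-1054) = -8432)
(-1658 - 1380) + V = (-1658 - 1380) - 8432 = -3038 - 8432 = -11470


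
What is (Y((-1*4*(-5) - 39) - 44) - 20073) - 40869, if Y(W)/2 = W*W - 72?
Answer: -53148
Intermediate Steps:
Y(W) = -144 + 2*W² (Y(W) = 2*(W*W - 72) = 2*(W² - 72) = 2*(-72 + W²) = -144 + 2*W²)
(Y((-1*4*(-5) - 39) - 44) - 20073) - 40869 = ((-144 + 2*((-1*4*(-5) - 39) - 44)²) - 20073) - 40869 = ((-144 + 2*((-4*(-5) - 39) - 44)²) - 20073) - 40869 = ((-144 + 2*((20 - 39) - 44)²) - 20073) - 40869 = ((-144 + 2*(-19 - 44)²) - 20073) - 40869 = ((-144 + 2*(-63)²) - 20073) - 40869 = ((-144 + 2*3969) - 20073) - 40869 = ((-144 + 7938) - 20073) - 40869 = (7794 - 20073) - 40869 = -12279 - 40869 = -53148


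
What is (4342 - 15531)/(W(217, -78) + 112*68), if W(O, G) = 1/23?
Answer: -257347/175169 ≈ -1.4691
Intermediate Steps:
W(O, G) = 1/23
(4342 - 15531)/(W(217, -78) + 112*68) = (4342 - 15531)/(1/23 + 112*68) = -11189/(1/23 + 7616) = -11189/175169/23 = -11189*23/175169 = -257347/175169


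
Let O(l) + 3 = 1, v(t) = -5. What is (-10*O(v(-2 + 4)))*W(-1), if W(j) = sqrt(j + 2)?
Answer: 20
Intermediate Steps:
O(l) = -2 (O(l) = -3 + 1 = -2)
W(j) = sqrt(2 + j)
(-10*O(v(-2 + 4)))*W(-1) = (-10*(-2))*sqrt(2 - 1) = 20*sqrt(1) = 20*1 = 20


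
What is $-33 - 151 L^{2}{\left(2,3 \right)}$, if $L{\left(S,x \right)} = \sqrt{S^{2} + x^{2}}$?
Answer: $-1996$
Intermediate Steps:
$-33 - 151 L^{2}{\left(2,3 \right)} = -33 - 151 \left(\sqrt{2^{2} + 3^{2}}\right)^{2} = -33 - 151 \left(\sqrt{4 + 9}\right)^{2} = -33 - 151 \left(\sqrt{13}\right)^{2} = -33 - 1963 = -1996$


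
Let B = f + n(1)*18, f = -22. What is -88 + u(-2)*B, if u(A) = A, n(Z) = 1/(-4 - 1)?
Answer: -184/5 ≈ -36.800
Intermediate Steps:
n(Z) = -⅕ (n(Z) = 1/(-5) = -⅕)
B = -128/5 (B = -22 - ⅕*18 = -22 - 18/5 = -128/5 ≈ -25.600)
-88 + u(-2)*B = -88 - 2*(-128/5) = -88 + 256/5 = -184/5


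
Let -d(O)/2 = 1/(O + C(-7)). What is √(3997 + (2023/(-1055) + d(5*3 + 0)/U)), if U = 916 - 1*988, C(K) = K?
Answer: √2561259182210/25320 ≈ 63.207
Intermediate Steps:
d(O) = -2/(-7 + O) (d(O) = -2/(O - 7) = -2/(-7 + O))
U = -72 (U = 916 - 988 = -72)
√(3997 + (2023/(-1055) + d(5*3 + 0)/U)) = √(3997 + (2023/(-1055) - 2/(-7 + (5*3 + 0))/(-72))) = √(3997 + (2023*(-1/1055) - 2/(-7 + (15 + 0))*(-1/72))) = √(3997 + (-2023/1055 - 2/(-7 + 15)*(-1/72))) = √(3997 + (-2023/1055 - 2/8*(-1/72))) = √(3997 + (-2023/1055 - 2*⅛*(-1/72))) = √(3997 + (-2023/1055 - ¼*(-1/72))) = √(3997 + (-2023/1055 + 1/288)) = √(3997 - 581569/303840) = √(1213866911/303840) = √2561259182210/25320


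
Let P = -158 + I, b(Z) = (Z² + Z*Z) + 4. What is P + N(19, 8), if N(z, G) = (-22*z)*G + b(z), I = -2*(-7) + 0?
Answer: -2762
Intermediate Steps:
I = 14 (I = 14 + 0 = 14)
b(Z) = 4 + 2*Z² (b(Z) = (Z² + Z²) + 4 = 2*Z² + 4 = 4 + 2*Z²)
N(z, G) = 4 + 2*z² - 22*G*z (N(z, G) = (-22*z)*G + (4 + 2*z²) = -22*G*z + (4 + 2*z²) = 4 + 2*z² - 22*G*z)
P = -144 (P = -158 + 14 = -144)
P + N(19, 8) = -144 + (4 + 2*19² - 22*8*19) = -144 + (4 + 2*361 - 3344) = -144 + (4 + 722 - 3344) = -144 - 2618 = -2762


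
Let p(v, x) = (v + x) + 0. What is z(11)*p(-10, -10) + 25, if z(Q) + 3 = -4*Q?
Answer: 965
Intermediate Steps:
z(Q) = -3 - 4*Q
p(v, x) = v + x
z(11)*p(-10, -10) + 25 = (-3 - 4*11)*(-10 - 10) + 25 = (-3 - 44)*(-20) + 25 = -47*(-20) + 25 = 940 + 25 = 965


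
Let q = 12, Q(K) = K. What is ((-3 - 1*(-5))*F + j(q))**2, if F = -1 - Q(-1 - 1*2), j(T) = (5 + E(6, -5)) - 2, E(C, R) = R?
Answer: 4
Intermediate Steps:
j(T) = -2 (j(T) = (5 - 5) - 2 = 0 - 2 = -2)
F = 2 (F = -1 - (-1 - 1*2) = -1 - (-1 - 2) = -1 - 1*(-3) = -1 + 3 = 2)
((-3 - 1*(-5))*F + j(q))**2 = ((-3 - 1*(-5))*2 - 2)**2 = ((-3 + 5)*2 - 2)**2 = (2*2 - 2)**2 = (4 - 2)**2 = 2**2 = 4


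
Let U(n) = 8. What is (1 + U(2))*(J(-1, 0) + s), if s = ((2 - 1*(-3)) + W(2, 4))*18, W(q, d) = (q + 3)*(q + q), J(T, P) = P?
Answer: 4050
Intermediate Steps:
W(q, d) = 2*q*(3 + q) (W(q, d) = (3 + q)*(2*q) = 2*q*(3 + q))
s = 450 (s = ((2 - 1*(-3)) + 2*2*(3 + 2))*18 = ((2 + 3) + 2*2*5)*18 = (5 + 20)*18 = 25*18 = 450)
(1 + U(2))*(J(-1, 0) + s) = (1 + 8)*(0 + 450) = 9*450 = 4050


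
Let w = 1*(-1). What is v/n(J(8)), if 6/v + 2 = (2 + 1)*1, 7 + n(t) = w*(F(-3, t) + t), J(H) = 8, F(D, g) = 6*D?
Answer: 2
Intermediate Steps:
w = -1
n(t) = 11 - t (n(t) = -7 - (6*(-3) + t) = -7 - (-18 + t) = -7 + (18 - t) = 11 - t)
v = 6 (v = 6/(-2 + (2 + 1)*1) = 6/(-2 + 3*1) = 6/(-2 + 3) = 6/1 = 6*1 = 6)
v/n(J(8)) = 6/(11 - 1*8) = 6/(11 - 8) = 6/3 = (⅓)*6 = 2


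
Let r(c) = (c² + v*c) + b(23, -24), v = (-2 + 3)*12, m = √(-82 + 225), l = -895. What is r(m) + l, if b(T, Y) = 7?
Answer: -745 + 12*√143 ≈ -601.50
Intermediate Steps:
m = √143 ≈ 11.958
v = 12 (v = 1*12 = 12)
r(c) = 7 + c² + 12*c (r(c) = (c² + 12*c) + 7 = 7 + c² + 12*c)
r(m) + l = (7 + (√143)² + 12*√143) - 895 = (7 + 143 + 12*√143) - 895 = (150 + 12*√143) - 895 = -745 + 12*√143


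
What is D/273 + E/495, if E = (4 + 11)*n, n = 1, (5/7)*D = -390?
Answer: -65/33 ≈ -1.9697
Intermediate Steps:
D = -546 (D = (7/5)*(-390) = -546)
E = 15 (E = (4 + 11)*1 = 15*1 = 15)
D/273 + E/495 = -546/273 + 15/495 = -546*1/273 + 15*(1/495) = -2 + 1/33 = -65/33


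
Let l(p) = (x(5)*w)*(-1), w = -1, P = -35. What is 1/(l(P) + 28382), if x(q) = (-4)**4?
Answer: 1/28638 ≈ 3.4919e-5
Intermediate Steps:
x(q) = 256
l(p) = 256 (l(p) = (256*(-1))*(-1) = -256*(-1) = 256)
1/(l(P) + 28382) = 1/(256 + 28382) = 1/28638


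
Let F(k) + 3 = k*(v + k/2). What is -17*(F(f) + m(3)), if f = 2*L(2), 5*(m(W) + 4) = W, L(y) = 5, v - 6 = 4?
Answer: -12206/5 ≈ -2441.2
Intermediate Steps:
v = 10 (v = 6 + 4 = 10)
m(W) = -4 + W/5
f = 10 (f = 2*5 = 10)
F(k) = -3 + k*(10 + k/2)
-17*(F(f) + m(3)) = -17*((-3 + (½)*10² + 10*10) + (-4 + (⅕)*3)) = -17*((-3 + (½)*100 + 100) + (-4 + ⅗)) = -17*((-3 + 50 + 100) - 17/5) = -17*(147 - 17/5) = -17*718/5 = -12206/5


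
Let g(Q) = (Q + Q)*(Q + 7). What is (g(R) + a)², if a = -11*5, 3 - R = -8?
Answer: 116281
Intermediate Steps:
R = 11 (R = 3 - 1*(-8) = 3 + 8 = 11)
g(Q) = 2*Q*(7 + Q) (g(Q) = (2*Q)*(7 + Q) = 2*Q*(7 + Q))
a = -55
(g(R) + a)² = (2*11*(7 + 11) - 55)² = (2*11*18 - 55)² = (396 - 55)² = 341² = 116281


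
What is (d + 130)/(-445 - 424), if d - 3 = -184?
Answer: 51/869 ≈ 0.058688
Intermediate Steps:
d = -181 (d = 3 - 184 = -181)
(d + 130)/(-445 - 424) = (-181 + 130)/(-445 - 424) = -51/(-869) = -51*(-1/869) = 51/869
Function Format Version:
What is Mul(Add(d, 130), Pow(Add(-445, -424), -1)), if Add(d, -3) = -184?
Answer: Rational(51, 869) ≈ 0.058688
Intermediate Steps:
d = -181 (d = Add(3, -184) = -181)
Mul(Add(d, 130), Pow(Add(-445, -424), -1)) = Mul(Add(-181, 130), Pow(Add(-445, -424), -1)) = Mul(-51, Pow(-869, -1)) = Mul(-51, Rational(-1, 869)) = Rational(51, 869)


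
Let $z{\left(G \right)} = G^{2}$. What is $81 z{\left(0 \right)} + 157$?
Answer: $157$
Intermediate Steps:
$81 z{\left(0 \right)} + 157 = 81 \cdot 0^{2} + 157 = 81 \cdot 0 + 157 = 0 + 157 = 157$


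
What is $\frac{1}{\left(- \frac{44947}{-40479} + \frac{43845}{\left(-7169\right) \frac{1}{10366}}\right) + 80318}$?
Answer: $\frac{290193951}{4910524989131} \approx 5.9096 \cdot 10^{-5}$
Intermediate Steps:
$\frac{1}{\left(- \frac{44947}{-40479} + \frac{43845}{\left(-7169\right) \frac{1}{10366}}\right) + 80318} = \frac{1}{\left(\left(-44947\right) \left(- \frac{1}{40479}\right) + \frac{43845}{\left(-7169\right) \frac{1}{10366}}\right) + 80318} = \frac{1}{\left(\frac{44947}{40479} + \frac{43845}{- \frac{7169}{10366}}\right) + 80318} = \frac{1}{\left(\frac{44947}{40479} + 43845 \left(- \frac{10366}{7169}\right)\right) + 80318} = \frac{1}{\left(\frac{44947}{40479} - \frac{454497270}{7169}\right) + 80318} = \frac{1}{- \frac{18397272767287}{290193951} + 80318} = \frac{1}{\frac{4910524989131}{290193951}} = \frac{290193951}{4910524989131}$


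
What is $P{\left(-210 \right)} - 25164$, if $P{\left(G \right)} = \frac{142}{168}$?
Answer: $- \frac{2113705}{84} \approx -25163.0$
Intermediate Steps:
$P{\left(G \right)} = \frac{71}{84}$ ($P{\left(G \right)} = 142 \cdot \frac{1}{168} = \frac{71}{84}$)
$P{\left(-210 \right)} - 25164 = \frac{71}{84} - 25164 = - \frac{2113705}{84}$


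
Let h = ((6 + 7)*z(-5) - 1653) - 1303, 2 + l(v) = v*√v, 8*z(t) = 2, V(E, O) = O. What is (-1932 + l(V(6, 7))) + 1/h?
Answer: -22842478/11811 + 7*√7 ≈ -1915.5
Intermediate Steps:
z(t) = ¼ (z(t) = (⅛)*2 = ¼)
l(v) = -2 + v^(3/2) (l(v) = -2 + v*√v = -2 + v^(3/2))
h = -11811/4 (h = ((6 + 7)*(¼) - 1653) - 1303 = (13*(¼) - 1653) - 1303 = (13/4 - 1653) - 1303 = -6599/4 - 1303 = -11811/4 ≈ -2952.8)
(-1932 + l(V(6, 7))) + 1/h = (-1932 + (-2 + 7^(3/2))) + 1/(-11811/4) = (-1932 + (-2 + 7*√7)) - 4/11811 = (-1934 + 7*√7) - 4/11811 = -22842478/11811 + 7*√7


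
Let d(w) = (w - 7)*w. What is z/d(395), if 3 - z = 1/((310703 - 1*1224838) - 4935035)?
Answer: 17547511/896443794200 ≈ 1.9575e-5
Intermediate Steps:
d(w) = w*(-7 + w) (d(w) = (-7 + w)*w = w*(-7 + w))
z = 17547511/5849170 (z = 3 - 1/((310703 - 1*1224838) - 4935035) = 3 - 1/((310703 - 1224838) - 4935035) = 3 - 1/(-914135 - 4935035) = 3 - 1/(-5849170) = 3 - 1*(-1/5849170) = 3 + 1/5849170 = 17547511/5849170 ≈ 3.0000)
z/d(395) = 17547511/(5849170*((395*(-7 + 395)))) = 17547511/(5849170*((395*388))) = (17547511/5849170)/153260 = (17547511/5849170)*(1/153260) = 17547511/896443794200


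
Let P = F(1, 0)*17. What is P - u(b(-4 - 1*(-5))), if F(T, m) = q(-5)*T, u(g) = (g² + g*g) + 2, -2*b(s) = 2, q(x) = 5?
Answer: 81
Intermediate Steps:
b(s) = -1 (b(s) = -½*2 = -1)
u(g) = 2 + 2*g² (u(g) = (g² + g²) + 2 = 2*g² + 2 = 2 + 2*g²)
F(T, m) = 5*T
P = 85 (P = (5*1)*17 = 5*17 = 85)
P - u(b(-4 - 1*(-5))) = 85 - (2 + 2*(-1)²) = 85 - (2 + 2*1) = 85 - (2 + 2) = 85 - 1*4 = 85 - 4 = 81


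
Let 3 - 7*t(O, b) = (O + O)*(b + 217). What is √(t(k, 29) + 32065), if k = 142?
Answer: √1082158/7 ≈ 148.61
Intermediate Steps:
t(O, b) = 3/7 - 2*O*(217 + b)/7 (t(O, b) = 3/7 - (O + O)*(b + 217)/7 = 3/7 - 2*O*(217 + b)/7)
√(t(k, 29) + 32065) = √((3/7 - 62*142 - 2/7*142*29) + 32065) = √((3/7 - 8804 - 8236/7) + 32065) = √(-69861/7 + 32065) = √(154594/7) = √1082158/7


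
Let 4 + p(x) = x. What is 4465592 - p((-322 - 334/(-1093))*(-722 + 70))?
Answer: 4651645404/1093 ≈ 4.2558e+6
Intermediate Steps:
p(x) = -4 + x
4465592 - p((-322 - 334/(-1093))*(-722 + 70)) = 4465592 - (-4 + (-322 - 334/(-1093))*(-722 + 70)) = 4465592 - (-4 + (-322 - 334*(-1/1093))*(-652)) = 4465592 - (-4 + (-322 + 334/1093)*(-652)) = 4465592 - (-4 - 351612/1093*(-652)) = 4465592 - (-4 + 229251024/1093) = 4465592 - 1*229246652/1093 = 4465592 - 229246652/1093 = 4651645404/1093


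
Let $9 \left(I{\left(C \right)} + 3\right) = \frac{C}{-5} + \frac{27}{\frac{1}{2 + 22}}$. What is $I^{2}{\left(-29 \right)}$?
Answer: $\frac{9821956}{2025} \approx 4850.4$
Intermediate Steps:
$I{\left(C \right)} = 69 - \frac{C}{45}$ ($I{\left(C \right)} = -3 + \frac{\frac{C}{-5} + \frac{27}{\frac{1}{2 + 22}}}{9} = -3 + \frac{C \left(- \frac{1}{5}\right) + \frac{27}{\frac{1}{24}}}{9} = -3 + \frac{- \frac{C}{5} + 27 \frac{1}{\frac{1}{24}}}{9} = -3 + \frac{- \frac{C}{5} + 27 \cdot 24}{9} = -3 + \frac{- \frac{C}{5} + 648}{9} = -3 + \frac{648 - \frac{C}{5}}{9} = -3 - \left(-72 + \frac{C}{45}\right) = 69 - \frac{C}{45}$)
$I^{2}{\left(-29 \right)} = \left(69 - - \frac{29}{45}\right)^{2} = \left(69 + \frac{29}{45}\right)^{2} = \left(\frac{3134}{45}\right)^{2} = \frac{9821956}{2025}$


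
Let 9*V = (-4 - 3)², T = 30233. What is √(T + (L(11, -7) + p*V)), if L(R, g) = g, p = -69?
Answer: √268653/3 ≈ 172.77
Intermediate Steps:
V = 49/9 (V = (-4 - 3)²/9 = (⅑)*(-7)² = (⅑)*49 = 49/9 ≈ 5.4444)
√(T + (L(11, -7) + p*V)) = √(30233 + (-7 - 69*49/9)) = √(30233 + (-7 - 1127/3)) = √(30233 - 1148/3) = √(89551/3) = √268653/3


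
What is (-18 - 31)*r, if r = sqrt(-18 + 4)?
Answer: -49*I*sqrt(14) ≈ -183.34*I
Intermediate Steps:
r = I*sqrt(14) (r = sqrt(-14) = I*sqrt(14) ≈ 3.7417*I)
(-18 - 31)*r = (-18 - 31)*(I*sqrt(14)) = -49*I*sqrt(14)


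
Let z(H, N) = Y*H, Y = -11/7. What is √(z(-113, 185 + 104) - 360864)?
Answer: I*√17673635/7 ≈ 600.57*I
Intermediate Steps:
Y = -11/7 (Y = -11*⅐ = -11/7 ≈ -1.5714)
z(H, N) = -11*H/7
√(z(-113, 185 + 104) - 360864) = √(-11/7*(-113) - 360864) = √(1243/7 - 360864) = √(-2524805/7) = I*√17673635/7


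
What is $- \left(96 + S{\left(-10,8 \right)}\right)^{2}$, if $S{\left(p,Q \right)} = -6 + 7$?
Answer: $-9409$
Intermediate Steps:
$S{\left(p,Q \right)} = 1$
$- \left(96 + S{\left(-10,8 \right)}\right)^{2} = - \left(96 + 1\right)^{2} = - 97^{2} = \left(-1\right) 9409 = -9409$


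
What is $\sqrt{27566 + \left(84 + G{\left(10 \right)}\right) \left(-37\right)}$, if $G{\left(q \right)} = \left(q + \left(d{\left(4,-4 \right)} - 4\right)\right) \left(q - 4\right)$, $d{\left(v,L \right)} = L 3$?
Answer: $\sqrt{25790} \approx 160.59$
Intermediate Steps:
$d{\left(v,L \right)} = 3 L$
$G{\left(q \right)} = \left(-16 + q\right) \left(-4 + q\right)$ ($G{\left(q \right)} = \left(q + \left(3 \left(-4\right) - 4\right)\right) \left(q - 4\right) = \left(q - 16\right) \left(-4 + q\right) = \left(-16 + q\right) \left(-4 + q\right)$)
$\sqrt{27566 + \left(84 + G{\left(10 \right)}\right) \left(-37\right)} = \sqrt{27566 + \left(84 + \left(64 + 10^{2} - 200\right)\right) \left(-37\right)} = \sqrt{27566 + \left(84 + \left(64 + 100 - 200\right)\right) \left(-37\right)} = \sqrt{27566 + \left(84 - 36\right) \left(-37\right)} = \sqrt{27566 + 48 \left(-37\right)} = \sqrt{27566 - 1776} = \sqrt{25790}$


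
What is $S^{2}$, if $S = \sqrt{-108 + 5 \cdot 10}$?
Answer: $-58$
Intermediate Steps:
$S = i \sqrt{58}$ ($S = \sqrt{-108 + 50} = \sqrt{-58} = i \sqrt{58} \approx 7.6158 i$)
$S^{2} = \left(i \sqrt{58}\right)^{2} = -58$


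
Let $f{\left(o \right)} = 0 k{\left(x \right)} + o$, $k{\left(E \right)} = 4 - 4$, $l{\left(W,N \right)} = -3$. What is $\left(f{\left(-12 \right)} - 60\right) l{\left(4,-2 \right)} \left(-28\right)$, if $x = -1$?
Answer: $-6048$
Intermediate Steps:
$k{\left(E \right)} = 0$
$f{\left(o \right)} = o$ ($f{\left(o \right)} = 0 \cdot 0 + o = 0 + o = o$)
$\left(f{\left(-12 \right)} - 60\right) l{\left(4,-2 \right)} \left(-28\right) = \left(-12 - 60\right) \left(\left(-3\right) \left(-28\right)\right) = \left(-72\right) 84 = -6048$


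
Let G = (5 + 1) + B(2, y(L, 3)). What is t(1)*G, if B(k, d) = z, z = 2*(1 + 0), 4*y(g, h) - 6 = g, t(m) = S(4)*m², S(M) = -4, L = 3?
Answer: -32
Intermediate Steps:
t(m) = -4*m²
y(g, h) = 3/2 + g/4
z = 2 (z = 2*1 = 2)
B(k, d) = 2
G = 8 (G = (5 + 1) + 2 = 6 + 2 = 8)
t(1)*G = -4*1²*8 = -4*1*8 = -4*8 = -32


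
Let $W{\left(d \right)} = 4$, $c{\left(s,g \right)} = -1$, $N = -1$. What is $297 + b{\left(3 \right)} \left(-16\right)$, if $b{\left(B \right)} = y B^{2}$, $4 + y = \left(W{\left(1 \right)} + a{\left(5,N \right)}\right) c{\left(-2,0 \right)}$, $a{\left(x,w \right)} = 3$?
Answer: $1881$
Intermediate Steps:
$y = -11$ ($y = -4 + \left(4 + 3\right) \left(-1\right) = -4 + 7 \left(-1\right) = -4 - 7 = -11$)
$b{\left(B \right)} = - 11 B^{2}$
$297 + b{\left(3 \right)} \left(-16\right) = 297 + - 11 \cdot 3^{2} \left(-16\right) = 297 + \left(-11\right) 9 \left(-16\right) = 297 - -1584 = 297 + 1584 = 1881$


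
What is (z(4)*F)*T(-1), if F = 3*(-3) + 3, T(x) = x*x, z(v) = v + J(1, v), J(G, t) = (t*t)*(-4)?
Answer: 360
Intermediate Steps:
J(G, t) = -4*t² (J(G, t) = t²*(-4) = -4*t²)
z(v) = v - 4*v²
T(x) = x²
F = -6 (F = -9 + 3 = -6)
(z(4)*F)*T(-1) = ((4*(1 - 4*4))*(-6))*(-1)² = ((4*(1 - 16))*(-6))*1 = ((4*(-15))*(-6))*1 = -60*(-6)*1 = 360*1 = 360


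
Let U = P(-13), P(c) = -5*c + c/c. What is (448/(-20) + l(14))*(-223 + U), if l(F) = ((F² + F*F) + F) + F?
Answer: -312116/5 ≈ -62423.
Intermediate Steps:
l(F) = 2*F + 2*F² (l(F) = ((F² + F²) + F) + F = (2*F² + F) + F = (F + 2*F²) + F = 2*F + 2*F²)
P(c) = 1 - 5*c (P(c) = -5*c + 1 = 1 - 5*c)
U = 66 (U = 1 - 5*(-13) = 1 + 65 = 66)
(448/(-20) + l(14))*(-223 + U) = (448/(-20) + 2*14*(1 + 14))*(-223 + 66) = (448*(-1/20) + 2*14*15)*(-157) = (-112/5 + 420)*(-157) = (1988/5)*(-157) = -312116/5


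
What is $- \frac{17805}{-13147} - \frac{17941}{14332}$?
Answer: $\frac{19310933}{188422804} \approx 0.10249$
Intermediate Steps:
$- \frac{17805}{-13147} - \frac{17941}{14332} = \left(-17805\right) \left(- \frac{1}{13147}\right) - \frac{17941}{14332} = \frac{17805}{13147} - \frac{17941}{14332} = \frac{19310933}{188422804}$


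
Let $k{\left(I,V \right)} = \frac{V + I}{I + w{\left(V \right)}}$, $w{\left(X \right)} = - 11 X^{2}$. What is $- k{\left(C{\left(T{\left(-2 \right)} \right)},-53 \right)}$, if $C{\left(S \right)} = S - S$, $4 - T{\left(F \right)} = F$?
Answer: $- \frac{1}{583} \approx -0.0017153$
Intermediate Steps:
$T{\left(F \right)} = 4 - F$
$C{\left(S \right)} = 0$
$k{\left(I,V \right)} = \frac{I + V}{I - 11 V^{2}}$ ($k{\left(I,V \right)} = \frac{V + I}{I - 11 V^{2}} = \frac{I + V}{I - 11 V^{2}}$)
$- k{\left(C{\left(T{\left(-2 \right)} \right)},-53 \right)} = - \frac{0 - 53}{0 - 11 \left(-53\right)^{2}} = - \frac{-53}{0 - 30899} = - \frac{-53}{-30899} = - \frac{\left(-1\right) \left(-53\right)}{30899} = \left(-1\right) \frac{1}{583} = - \frac{1}{583}$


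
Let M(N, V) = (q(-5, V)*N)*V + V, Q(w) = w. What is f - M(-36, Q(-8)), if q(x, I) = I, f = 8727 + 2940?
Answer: 13979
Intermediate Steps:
f = 11667
M(N, V) = V + N*V² (M(N, V) = (V*N)*V + V = (N*V)*V + V = N*V² + V = V + N*V²)
f - M(-36, Q(-8)) = 11667 - (-8)*(1 - 36*(-8)) = 11667 - (-8)*(1 + 288) = 11667 - (-8)*289 = 11667 - 1*(-2312) = 11667 + 2312 = 13979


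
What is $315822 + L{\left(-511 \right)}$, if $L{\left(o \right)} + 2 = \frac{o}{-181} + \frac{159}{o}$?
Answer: $\frac{29210739962}{92491} \approx 3.1582 \cdot 10^{5}$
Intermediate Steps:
$L{\left(o \right)} = -2 + \frac{159}{o} - \frac{o}{181}$ ($L{\left(o \right)} = -2 + \left(\frac{o}{-181} + \frac{159}{o}\right) = -2 + \left(o \left(- \frac{1}{181}\right) + \frac{159}{o}\right) = -2 - \left(- \frac{159}{o} + \frac{o}{181}\right) = -2 + \frac{159}{o} - \frac{o}{181}$)
$315822 + L{\left(-511 \right)} = 315822 - \left(- \frac{149}{181} + \frac{159}{511}\right) = 315822 + \left(-2 + 159 \left(- \frac{1}{511}\right) + \frac{511}{181}\right) = 315822 - - \frac{47360}{92491} = 315822 + \frac{47360}{92491} = \frac{29210739962}{92491}$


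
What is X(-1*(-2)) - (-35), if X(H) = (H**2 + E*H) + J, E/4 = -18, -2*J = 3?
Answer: -213/2 ≈ -106.50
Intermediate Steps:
J = -3/2 (J = -1/2*3 = -3/2 ≈ -1.5000)
E = -72 (E = 4*(-18) = -72)
X(H) = -3/2 + H**2 - 72*H (X(H) = (H**2 - 72*H) - 3/2 = -3/2 + H**2 - 72*H)
X(-1*(-2)) - (-35) = (-3/2 + (-1*(-2))**2 - (-72)*(-2)) - (-35) = (-3/2 + 2**2 - 72*2) - 1*(-35) = (-3/2 + 4 - 144) + 35 = -283/2 + 35 = -213/2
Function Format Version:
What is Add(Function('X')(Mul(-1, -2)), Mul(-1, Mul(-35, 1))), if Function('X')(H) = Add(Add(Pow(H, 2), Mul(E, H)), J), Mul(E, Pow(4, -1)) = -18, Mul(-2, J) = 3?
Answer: Rational(-213, 2) ≈ -106.50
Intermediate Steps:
J = Rational(-3, 2) (J = Mul(Rational(-1, 2), 3) = Rational(-3, 2) ≈ -1.5000)
E = -72 (E = Mul(4, -18) = -72)
Function('X')(H) = Add(Rational(-3, 2), Pow(H, 2), Mul(-72, H)) (Function('X')(H) = Add(Add(Pow(H, 2), Mul(-72, H)), Rational(-3, 2)) = Add(Rational(-3, 2), Pow(H, 2), Mul(-72, H)))
Add(Function('X')(Mul(-1, -2)), Mul(-1, Mul(-35, 1))) = Add(Add(Rational(-3, 2), Pow(Mul(-1, -2), 2), Mul(-72, Mul(-1, -2))), Mul(-1, Mul(-35, 1))) = Add(Add(Rational(-3, 2), Pow(2, 2), Mul(-72, 2)), Mul(-1, -35)) = Add(Add(Rational(-3, 2), 4, -144), 35) = Add(Rational(-283, 2), 35) = Rational(-213, 2)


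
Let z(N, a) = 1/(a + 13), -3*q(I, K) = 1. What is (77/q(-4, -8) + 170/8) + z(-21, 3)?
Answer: -3355/16 ≈ -209.69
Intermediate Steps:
q(I, K) = -⅓ (q(I, K) = -⅓*1 = -⅓)
z(N, a) = 1/(13 + a)
(77/q(-4, -8) + 170/8) + z(-21, 3) = (77/(-⅓) + 170/8) + 1/(13 + 3) = (77*(-3) + 170*(⅛)) + 1/16 = (-231 + 85/4) + 1/16 = -839/4 + 1/16 = -3355/16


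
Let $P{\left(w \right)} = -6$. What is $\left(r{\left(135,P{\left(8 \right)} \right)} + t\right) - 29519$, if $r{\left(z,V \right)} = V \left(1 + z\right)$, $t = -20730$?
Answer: $-51065$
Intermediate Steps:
$\left(r{\left(135,P{\left(8 \right)} \right)} + t\right) - 29519 = \left(- 6 \left(1 + 135\right) - 20730\right) - 29519 = \left(\left(-6\right) 136 - 20730\right) - 29519 = \left(-816 - 20730\right) - 29519 = -21546 - 29519 = -51065$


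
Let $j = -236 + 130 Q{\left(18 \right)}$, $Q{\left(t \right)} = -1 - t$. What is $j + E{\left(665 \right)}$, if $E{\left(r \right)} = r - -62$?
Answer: $-1979$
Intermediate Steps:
$E{\left(r \right)} = 62 + r$ ($E{\left(r \right)} = r + 62 = 62 + r$)
$j = -2706$ ($j = -236 + 130 \left(-1 - 18\right) = -236 + 130 \left(-19\right) = -236 - 2470 = -2706$)
$j + E{\left(665 \right)} = -2706 + \left(62 + 665\right) = -2706 + 727 = -1979$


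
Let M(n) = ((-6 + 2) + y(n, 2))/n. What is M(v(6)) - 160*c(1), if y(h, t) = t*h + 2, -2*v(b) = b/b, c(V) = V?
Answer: -154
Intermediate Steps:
v(b) = -½ (v(b) = -b/(2*b) = -½*1 = -½)
y(h, t) = 2 + h*t (y(h, t) = h*t + 2 = 2 + h*t)
M(n) = (-2 + 2*n)/n (M(n) = ((-6 + 2) + (2 + n*2))/n = (-4 + (2 + 2*n))/n = (-2 + 2*n)/n)
M(v(6)) - 160*c(1) = (2 - 2/(-½)) - 160*1 = (2 - 2*(-2)) - 160 = (2 + 4) - 160 = 6 - 160 = -154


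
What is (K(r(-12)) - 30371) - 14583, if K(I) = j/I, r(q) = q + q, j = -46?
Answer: -539425/12 ≈ -44952.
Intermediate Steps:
r(q) = 2*q
K(I) = -46/I
(K(r(-12)) - 30371) - 14583 = (-46/(2*(-12)) - 30371) - 14583 = (-46/(-24) - 30371) - 14583 = (-46*(-1/24) - 30371) - 14583 = (23/12 - 30371) - 14583 = -364429/12 - 14583 = -539425/12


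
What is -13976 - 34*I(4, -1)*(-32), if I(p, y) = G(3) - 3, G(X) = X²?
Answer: -7448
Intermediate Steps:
I(p, y) = 6 (I(p, y) = 3² - 3 = 9 - 3 = 6)
-13976 - 34*I(4, -1)*(-32) = -13976 - 34*6*(-32) = -13976 - 204*(-32) = -13976 + 6528 = -7448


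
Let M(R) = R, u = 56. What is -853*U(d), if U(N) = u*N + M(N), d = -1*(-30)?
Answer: -1458630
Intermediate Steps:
d = 30
U(N) = 57*N (U(N) = 56*N + N = 57*N)
-853*U(d) = -48621*30 = -853*1710 = -1458630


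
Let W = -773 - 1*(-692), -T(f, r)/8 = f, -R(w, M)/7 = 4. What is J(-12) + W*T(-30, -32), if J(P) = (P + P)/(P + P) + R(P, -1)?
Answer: -19467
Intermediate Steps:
R(w, M) = -28 (R(w, M) = -7*4 = -28)
T(f, r) = -8*f
W = -81 (W = -773 + 692 = -81)
J(P) = -27 (J(P) = (P + P)/(P + P) - 28 = (2*P)/((2*P)) - 28 = (2*P)*(1/(2*P)) - 28 = 1 - 28 = -27)
J(-12) + W*T(-30, -32) = -27 - (-648)*(-30) = -27 - 81*240 = -27 - 19440 = -19467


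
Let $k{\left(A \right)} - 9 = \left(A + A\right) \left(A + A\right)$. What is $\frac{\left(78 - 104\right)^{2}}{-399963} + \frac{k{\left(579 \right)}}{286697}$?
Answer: $\frac{536145776827}{114668192211} \approx 4.6756$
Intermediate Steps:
$k{\left(A \right)} = 9 + 4 A^{2}$ ($k{\left(A \right)} = 9 + \left(A + A\right) \left(A + A\right) = 9 + 2 A 2 A = 9 + 4 A^{2}$)
$\frac{\left(78 - 104\right)^{2}}{-399963} + \frac{k{\left(579 \right)}}{286697} = \frac{\left(78 - 104\right)^{2}}{-399963} + \frac{9 + 4 \cdot 579^{2}}{286697} = \left(-26\right)^{2} \left(- \frac{1}{399963}\right) + \left(9 + 4 \cdot 335241\right) \frac{1}{286697} = 676 \left(- \frac{1}{399963}\right) + \left(9 + 1340964\right) \frac{1}{286697} = - \frac{676}{399963} + 1340973 \cdot \frac{1}{286697} = - \frac{676}{399963} + \frac{1340973}{286697} = \frac{536145776827}{114668192211}$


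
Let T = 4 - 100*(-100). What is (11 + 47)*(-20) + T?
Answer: 8844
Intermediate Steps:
T = 10004 (T = 4 + 10000 = 10004)
(11 + 47)*(-20) + T = (11 + 47)*(-20) + 10004 = 58*(-20) + 10004 = -1160 + 10004 = 8844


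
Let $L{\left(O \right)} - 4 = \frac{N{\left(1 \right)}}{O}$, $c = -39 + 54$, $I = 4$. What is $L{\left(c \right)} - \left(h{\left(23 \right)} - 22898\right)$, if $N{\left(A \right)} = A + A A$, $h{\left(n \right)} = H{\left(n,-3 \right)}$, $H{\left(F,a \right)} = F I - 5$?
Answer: $\frac{342227}{15} \approx 22815.0$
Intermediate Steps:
$H{\left(F,a \right)} = -5 + 4 F$ ($H{\left(F,a \right)} = F 4 - 5 = 4 F - 5 = -5 + 4 F$)
$h{\left(n \right)} = -5 + 4 n$
$N{\left(A \right)} = A + A^{2}$
$c = 15$
$L{\left(O \right)} = 4 + \frac{2}{O}$ ($L{\left(O \right)} = 4 + \frac{1 \left(1 + 1\right)}{O} = 4 + \frac{1 \cdot 2}{O} = 4 + \frac{2}{O}$)
$L{\left(c \right)} - \left(h{\left(23 \right)} - 22898\right) = \left(4 + \frac{2}{15}\right) - \left(\left(-5 + 4 \cdot 23\right) - 22898\right) = \left(4 + 2 \cdot \frac{1}{15}\right) - \left(\left(-5 + 92\right) - 22898\right) = \left(4 + \frac{2}{15}\right) - \left(87 - 22898\right) = \frac{62}{15} - -22811 = \frac{62}{15} + 22811 = \frac{342227}{15}$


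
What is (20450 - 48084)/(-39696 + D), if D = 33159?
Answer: 27634/6537 ≈ 4.2273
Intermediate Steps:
(20450 - 48084)/(-39696 + D) = (20450 - 48084)/(-39696 + 33159) = -27634/(-6537) = -27634*(-1/6537) = 27634/6537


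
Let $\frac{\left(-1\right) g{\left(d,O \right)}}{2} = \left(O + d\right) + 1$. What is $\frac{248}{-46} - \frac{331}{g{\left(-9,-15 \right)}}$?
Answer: $- \frac{579}{46} \approx -12.587$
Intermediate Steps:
$g{\left(d,O \right)} = -2 - 2 O - 2 d$ ($g{\left(d,O \right)} = - 2 \left(\left(O + d\right) + 1\right) = - 2 \left(1 + O + d\right) = -2 - 2 O - 2 d$)
$\frac{248}{-46} - \frac{331}{g{\left(-9,-15 \right)}} = \frac{248}{-46} - \frac{331}{-2 - -30 - -18} = 248 \left(- \frac{1}{46}\right) - \frac{331}{-2 + 30 + 18} = - \frac{124}{23} - \frac{331}{46} = - \frac{579}{46}$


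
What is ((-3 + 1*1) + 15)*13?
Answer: 169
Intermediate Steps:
((-3 + 1*1) + 15)*13 = ((-3 + 1) + 15)*13 = (-2 + 15)*13 = 13*13 = 169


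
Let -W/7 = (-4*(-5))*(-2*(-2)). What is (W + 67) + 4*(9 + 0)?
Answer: -457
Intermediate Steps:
W = -560 (W = -7*(-4*(-5))*(-2*(-2)) = -140*4 = -7*80 = -560)
(W + 67) + 4*(9 + 0) = (-560 + 67) + 4*(9 + 0) = -493 + 4*9 = -493 + 36 = -457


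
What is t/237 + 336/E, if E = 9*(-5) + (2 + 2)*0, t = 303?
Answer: -7333/1185 ≈ -6.1882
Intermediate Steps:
E = -45 (E = -45 + 4*0 = -45 + 0 = -45)
t/237 + 336/E = 303/237 + 336/(-45) = 303*(1/237) + 336*(-1/45) = 101/79 - 112/15 = -7333/1185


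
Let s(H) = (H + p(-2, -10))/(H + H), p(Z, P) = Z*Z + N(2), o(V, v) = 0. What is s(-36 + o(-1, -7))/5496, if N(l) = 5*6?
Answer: 1/197856 ≈ 5.0542e-6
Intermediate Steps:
N(l) = 30
p(Z, P) = 30 + Z² (p(Z, P) = Z*Z + 30 = Z² + 30 = 30 + Z²)
s(H) = (34 + H)/(2*H) (s(H) = (H + (30 + (-2)²))/(H + H) = (H + (30 + 4))/((2*H)) = (H + 34)*(1/(2*H)) = (34 + H)*(1/(2*H)) = (34 + H)/(2*H))
s(-36 + o(-1, -7))/5496 = ((34 + (-36 + 0))/(2*(-36 + 0)))/5496 = ((½)*(34 - 36)/(-36))*(1/5496) = ((½)*(-1/36)*(-2))*(1/5496) = (1/36)*(1/5496) = 1/197856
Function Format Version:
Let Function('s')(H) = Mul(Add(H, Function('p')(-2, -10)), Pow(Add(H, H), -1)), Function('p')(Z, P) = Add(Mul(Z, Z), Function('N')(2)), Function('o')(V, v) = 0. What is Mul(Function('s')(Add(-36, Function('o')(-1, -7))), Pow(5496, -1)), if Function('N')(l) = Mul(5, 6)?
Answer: Rational(1, 197856) ≈ 5.0542e-6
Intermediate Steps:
Function('N')(l) = 30
Function('p')(Z, P) = Add(30, Pow(Z, 2)) (Function('p')(Z, P) = Add(Mul(Z, Z), 30) = Add(Pow(Z, 2), 30) = Add(30, Pow(Z, 2)))
Function('s')(H) = Mul(Rational(1, 2), Pow(H, -1), Add(34, H)) (Function('s')(H) = Mul(Add(H, Add(30, Pow(-2, 2))), Pow(Add(H, H), -1)) = Mul(Add(H, Add(30, 4)), Pow(Mul(2, H), -1)) = Mul(Add(H, 34), Mul(Rational(1, 2), Pow(H, -1))) = Mul(Add(34, H), Mul(Rational(1, 2), Pow(H, -1))) = Mul(Rational(1, 2), Pow(H, -1), Add(34, H)))
Mul(Function('s')(Add(-36, Function('o')(-1, -7))), Pow(5496, -1)) = Mul(Mul(Rational(1, 2), Pow(Add(-36, 0), -1), Add(34, Add(-36, 0))), Pow(5496, -1)) = Mul(Mul(Rational(1, 2), Pow(-36, -1), Add(34, -36)), Rational(1, 5496)) = Mul(Mul(Rational(1, 2), Rational(-1, 36), -2), Rational(1, 5496)) = Mul(Rational(1, 36), Rational(1, 5496)) = Rational(1, 197856)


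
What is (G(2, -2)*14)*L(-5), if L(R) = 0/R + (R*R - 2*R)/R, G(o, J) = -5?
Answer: 490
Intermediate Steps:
L(R) = (R**2 - 2*R)/R (L(R) = 0 + (R**2 - 2*R)/R = (R**2 - 2*R)/R)
(G(2, -2)*14)*L(-5) = (-5*14)*(-2 - 5) = -70*(-7) = 490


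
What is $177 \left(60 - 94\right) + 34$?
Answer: $-5984$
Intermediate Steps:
$177 \left(60 - 94\right) + 34 = 177 \left(-34\right) + 34 = -6018 + 34 = -5984$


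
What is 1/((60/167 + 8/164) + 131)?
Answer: 6847/899751 ≈ 0.0076099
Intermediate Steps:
1/((60/167 + 8/164) + 131) = 1/((60*(1/167) + 8*(1/164)) + 131) = 1/((60/167 + 2/41) + 131) = 1/(2794/6847 + 131) = 1/(899751/6847) = 6847/899751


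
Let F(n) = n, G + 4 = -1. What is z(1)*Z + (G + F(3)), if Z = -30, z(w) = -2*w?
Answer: 58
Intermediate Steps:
G = -5 (G = -4 - 1 = -5)
z(1)*Z + (G + F(3)) = -2*1*(-30) + (-5 + 3) = -2*(-30) - 2 = 60 - 2 = 58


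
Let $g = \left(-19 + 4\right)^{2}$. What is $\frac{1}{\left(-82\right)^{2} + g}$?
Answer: $\frac{1}{6949} \approx 0.00014391$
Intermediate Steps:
$g = 225$ ($g = \left(-15\right)^{2} = 225$)
$\frac{1}{\left(-82\right)^{2} + g} = \frac{1}{\left(-82\right)^{2} + 225} = \frac{1}{6724 + 225} = \frac{1}{6949}$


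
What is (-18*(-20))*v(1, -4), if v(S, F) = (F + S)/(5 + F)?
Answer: -1080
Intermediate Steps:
v(S, F) = (F + S)/(5 + F)
(-18*(-20))*v(1, -4) = (-18*(-20))*((-4 + 1)/(5 - 4)) = 360*(-3/1) = 360*(1*(-3)) = 360*(-3) = -1080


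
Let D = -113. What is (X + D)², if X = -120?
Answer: 54289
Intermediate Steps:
(X + D)² = (-120 - 113)² = (-233)² = 54289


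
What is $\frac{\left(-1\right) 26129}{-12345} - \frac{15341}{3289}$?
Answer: $- \frac{4497668}{1765335} \approx -2.5478$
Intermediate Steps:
$\frac{\left(-1\right) 26129}{-12345} - \frac{15341}{3289} = \left(-26129\right) \left(- \frac{1}{12345}\right) - \frac{667}{143} = \frac{26129}{12345} - \frac{667}{143} = - \frac{4497668}{1765335}$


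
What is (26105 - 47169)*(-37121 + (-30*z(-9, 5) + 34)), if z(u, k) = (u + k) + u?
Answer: 772985608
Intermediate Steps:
z(u, k) = k + 2*u (z(u, k) = (k + u) + u = k + 2*u)
(26105 - 47169)*(-37121 + (-30*z(-9, 5) + 34)) = (26105 - 47169)*(-37121 + (-30*(5 + 2*(-9)) + 34)) = -21064*(-37121 + (-30*(5 - 18) + 34)) = -21064*(-37121 + (-30*(-13) + 34)) = -21064*(-37121 + (390 + 34)) = -21064*(-37121 + 424) = -21064*(-36697) = 772985608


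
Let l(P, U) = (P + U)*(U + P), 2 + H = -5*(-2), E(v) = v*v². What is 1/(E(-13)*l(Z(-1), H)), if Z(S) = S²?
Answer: -1/177957 ≈ -5.6193e-6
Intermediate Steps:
E(v) = v³
H = 8 (H = -2 - 5*(-2) = -2 + 10 = 8)
l(P, U) = (P + U)² (l(P, U) = (P + U)*(P + U) = (P + U)²)
1/(E(-13)*l(Z(-1), H)) = 1/((-13)³*((-1)² + 8)²) = 1/(-2197*(1 + 8)²) = 1/(-2197*9²) = 1/(-2197*81) = 1/(-177957) = -1/177957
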